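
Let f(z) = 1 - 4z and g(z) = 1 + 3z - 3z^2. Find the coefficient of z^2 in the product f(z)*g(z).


Step 1: z^2 term in f*g comes from: (1)*(-3z^2) + (-4z)*(3z) + (0)*(1)
Step 2: = -3 - 12 + 0
Step 3: = -15

-15


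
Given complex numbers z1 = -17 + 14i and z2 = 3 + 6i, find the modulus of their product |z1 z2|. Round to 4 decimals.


Step 1: |z1| = sqrt((-17)^2 + 14^2) = sqrt(485)
Step 2: |z2| = sqrt(3^2 + 6^2) = sqrt(45)
Step 3: |z1*z2| = |z1|*|z2| = sqrt(485) * sqrt(45) = sqrt(485 * 45) = sqrt(21825)
Step 4: = 147.7329

147.7329


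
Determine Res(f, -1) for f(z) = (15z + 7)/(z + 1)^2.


Step 1: Pole of order 2 at z = -1
Step 2: Res = lim d/dz [(z + 1)^2 * f(z)] as z -> -1
Step 3: (z + 1)^2 * f(z) = 15z + 7
Step 4: d/dz[15z + 7] = 15

15


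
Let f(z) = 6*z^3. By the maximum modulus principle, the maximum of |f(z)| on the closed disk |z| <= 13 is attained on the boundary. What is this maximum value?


Step 1: On |z| = 13, |f(z)| = 6 * |z|^3 = 6 * 13^3
Step 2: By maximum modulus principle, maximum is on boundary.
Step 3: Maximum = 6 * 2197 = 13182

13182


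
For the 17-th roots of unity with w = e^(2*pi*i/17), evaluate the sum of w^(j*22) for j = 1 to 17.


Step 1: The sum sum_{j=1}^{n} w^(k*j) equals n if n | k, else 0.
Step 2: Here n = 17, k = 22
Step 3: Does n divide k? 17 | 22 -> False
Step 4: Sum = 0

0


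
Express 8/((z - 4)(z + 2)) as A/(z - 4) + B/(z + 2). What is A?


Step 1: Multiply both sides by (z - 4) and set z = 4
Step 2: A = 8 / (4 + 2)
Step 3: A = 8 / 6
Step 4: A = 4/3

4/3


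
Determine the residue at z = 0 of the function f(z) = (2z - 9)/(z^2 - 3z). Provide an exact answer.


Step 1: Q(z) = z^2 - 3z = (z)(z - 3)
Step 2: Q'(z) = 2z - 3
Step 3: Q'(0) = -3, P(0) = -9
Step 4: Res = P(0)/Q'(0) = -9/(-3) = 3

3


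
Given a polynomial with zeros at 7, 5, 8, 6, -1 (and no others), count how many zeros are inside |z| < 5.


Step 1: Check each root:
  z = 7: |7| = 7 >= 5
  z = 5: |5| = 5 >= 5
  z = 8: |8| = 8 >= 5
  z = 6: |6| = 6 >= 5
  z = -1: |-1| = 1 < 5
Step 2: Count = 1

1


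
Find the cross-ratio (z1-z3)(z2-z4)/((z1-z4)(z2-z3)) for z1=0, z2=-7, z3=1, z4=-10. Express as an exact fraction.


Step 1: (z1-z3)(z2-z4) = (-1) * 3 = -3
Step 2: (z1-z4)(z2-z3) = 10 * (-8) = -80
Step 3: Cross-ratio = 3/80 = 3/80

3/80


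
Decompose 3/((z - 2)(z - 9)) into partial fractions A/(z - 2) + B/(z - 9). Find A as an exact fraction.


Step 1: Multiply both sides by (z - 2) and set z = 2
Step 2: A = 3 / (2 - 9)
Step 3: A = 3 / (-7)
Step 4: A = -3/7

-3/7


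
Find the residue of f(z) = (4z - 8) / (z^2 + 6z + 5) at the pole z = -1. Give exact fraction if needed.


Step 1: Q(z) = z^2 + 6z + 5 = (z + 1)(z + 5)
Step 2: Q'(z) = 2z + 6
Step 3: Q'(-1) = 4, P(-1) = -12
Step 4: Res = P(-1)/Q'(-1) = -12/4 = -3

-3


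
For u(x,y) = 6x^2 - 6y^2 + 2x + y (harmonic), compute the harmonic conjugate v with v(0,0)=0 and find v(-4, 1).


Step 1: v_x = -u_y = 12y - 1
Step 2: v_y = u_x = 12x + 2
Step 3: v = 12xy - x + 2y + C
Step 4: v(0,0) = 0 => C = 0
Step 5: v(-4, 1) = -42

-42


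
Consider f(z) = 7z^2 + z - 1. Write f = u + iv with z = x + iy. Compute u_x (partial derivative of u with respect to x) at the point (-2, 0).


Step 1: f(z) = 7(x+iy)^2 + (x+iy) - 1
Step 2: u = 7(x^2 - y^2) + x - 1
Step 3: u_x = 14x + 1
Step 4: At (-2, 0): u_x = -28 + 1 = -27

-27


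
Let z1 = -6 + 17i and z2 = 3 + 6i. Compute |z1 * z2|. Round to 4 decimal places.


Step 1: |z1| = sqrt((-6)^2 + 17^2) = sqrt(325)
Step 2: |z2| = sqrt(3^2 + 6^2) = sqrt(45)
Step 3: |z1*z2| = |z1|*|z2| = sqrt(325) * sqrt(45) = sqrt(325 * 45) = sqrt(14625)
Step 4: = 120.9339

120.9339


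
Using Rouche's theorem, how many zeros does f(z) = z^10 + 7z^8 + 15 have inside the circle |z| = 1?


Step 1: On |z| = 1 the three terms have sizes |z^10| = 1^10 = 1, |7z^8| = 7*1^8 = 7, |15| = 15
Step 2: The dominant term is g(z) = 15; let h(z) = z^10 + 7z^8 so f = g + h
Step 3: On |z| = 1: |g| = 15 and |h| <= 1 + 7 = 8
Step 4: Since 15 > 8, |h| < |g| on |z| = 1, so by Rouche f has the same number of zeros as g inside |z| < 1
Step 5: g(z) = 15 is a nonzero constant with no zeros inside |z| < 1. Answer = 0

0


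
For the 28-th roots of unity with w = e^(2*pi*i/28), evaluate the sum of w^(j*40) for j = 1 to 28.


Step 1: The sum sum_{j=1}^{n} w^(k*j) equals n if n | k, else 0.
Step 2: Here n = 28, k = 40
Step 3: Does n divide k? 28 | 40 -> False
Step 4: Sum = 0

0


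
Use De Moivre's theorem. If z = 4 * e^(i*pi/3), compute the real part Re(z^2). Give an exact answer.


Step 1: By De Moivre's theorem, z^2 = 4^2 * e^(i*2*pi/3) = 16 * (cos(2*pi/3) + i*sin(2*pi/3))
Step 2: |z|^2 = 4^2 = 16
Step 3: The angle 2*pi/3 already lies in [0, 2*pi)
Step 4: cos(2*pi/3) = -1/2
Step 5: Re(z^2) = 16 * (-1/2) = -8

-8


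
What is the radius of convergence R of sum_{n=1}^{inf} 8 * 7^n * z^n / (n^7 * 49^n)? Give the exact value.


Step 1: General term a_n = 8 * 7^n / (n^7 * 49^n)
Step 2: By the root test, |a_n|^(1/n) = 8^(1/n) * 7 / (n^(7/n) * 49) -> 7/49 as n -> infinity (since 8^(1/n) -> 1 and n^(7/n) -> 1)
Step 3: R = 1/lim|a_n|^(1/n) = 49/7 = 7

7


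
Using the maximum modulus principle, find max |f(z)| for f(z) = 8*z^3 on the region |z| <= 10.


Step 1: On |z| = 10, |f(z)| = 8 * |z|^3 = 8 * 10^3
Step 2: By maximum modulus principle, maximum is on boundary.
Step 3: Maximum = 8 * 1000 = 8000

8000


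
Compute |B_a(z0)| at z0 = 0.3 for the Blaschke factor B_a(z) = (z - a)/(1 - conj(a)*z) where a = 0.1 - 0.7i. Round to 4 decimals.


Step 1: Numerator z0 - a = 0.3 - (0.1 - 0.7i) = 0.2 + 0.7i
Step 2: Denominator 1 - conj(a)*z0 = 1 - (0.1 + 0.7i)*0.3 = 0.97 - 0.21i
Step 3: |z0 - a|^2 = 0.2^2 + 0.7^2 = 0.53; |1 - conj(a)*z0|^2 = 0.97^2 + (-0.21)^2 = 0.985
Step 4: |B_a(0.3)| = sqrt(0.53 / 0.985) = sqrt(0.538071)
Step 5: = 0.7335

0.7335


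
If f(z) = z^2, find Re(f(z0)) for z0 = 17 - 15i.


Step 1: z0 = 17 - 15i
Step 2: z0^2 = 17^2 - (-15)^2 - 510i
Step 3: real part = 289 - 225 = 64

64


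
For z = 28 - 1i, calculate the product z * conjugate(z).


Step 1: conj(z) = 28 + 1i
Step 2: z * conj(z) = 28^2 + (-1)^2
Step 3: = 784 + 1 = 785

785


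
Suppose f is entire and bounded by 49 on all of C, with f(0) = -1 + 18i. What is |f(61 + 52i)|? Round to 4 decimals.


Step 1: By Liouville's theorem, a bounded entire function is constant.
Step 2: f(z) = f(0) = -1 + 18i for all z.
Step 3: |f(w)| = |-1 + 18i| = sqrt(1 + 324)
Step 4: = 18.0278

18.0278


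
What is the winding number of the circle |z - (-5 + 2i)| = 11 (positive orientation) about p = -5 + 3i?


Step 1: Center c = (-5, 2), radius = 11
Step 2: |p - c|^2 = 0^2 + 1^2 = 1
Step 3: r^2 = 121
Step 4: |p-c| < r so winding number = 1

1


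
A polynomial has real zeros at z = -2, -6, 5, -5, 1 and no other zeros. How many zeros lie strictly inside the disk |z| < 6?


Step 1: Check each root:
  z = -2: |-2| = 2 < 6
  z = -6: |-6| = 6 >= 6
  z = 5: |5| = 5 < 6
  z = -5: |-5| = 5 < 6
  z = 1: |1| = 1 < 6
Step 2: Count = 4

4


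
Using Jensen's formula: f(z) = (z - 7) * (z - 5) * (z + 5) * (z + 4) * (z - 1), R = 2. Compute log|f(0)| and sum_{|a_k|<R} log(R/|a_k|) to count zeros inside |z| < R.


Jensen's formula: (1/2pi)*integral log|f(Re^it)|dt = log|f(0)| + sum_{|a_k|<R} log(R/|a_k|)
Step 1: f(0) = (-7) * (-5) * 5 * 4 * (-1) = -700
Step 2: log|f(0)| = log|7| + log|5| + log|-5| + log|-4| + log|1| = 6.5511
Step 3: Zeros inside |z| < 2: 1
Step 4: Jensen sum = log(2/1) = 0.6931
Step 5: n(R) = number of terms in the Jensen sum = count of zeros inside |z| < 2 = 1

1


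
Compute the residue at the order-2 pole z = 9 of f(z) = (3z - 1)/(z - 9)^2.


Step 1: Pole of order 2 at z = 9
Step 2: Res = lim d/dz [(z - 9)^2 * f(z)] as z -> 9
Step 3: (z - 9)^2 * f(z) = 3z - 1
Step 4: d/dz[3z - 1] = 3

3


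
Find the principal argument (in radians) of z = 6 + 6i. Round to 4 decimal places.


Step 1: z = 6 + 6i
Step 2: arg(z) = atan2(6, 6)
Step 3: arg(z) = 0.7854

0.7854


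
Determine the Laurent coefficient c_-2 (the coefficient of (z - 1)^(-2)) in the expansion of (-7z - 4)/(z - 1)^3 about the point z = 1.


Step 1: Write the numerator in powers of (z - 1): -7z - 4 = -7(z - 1) + (-7*1 - 4) = -7(z - 1) - 11
Step 2: Divide by (z - 1)^3: f(z) = -11(z - 1)^(-3) - 7(z - 1)^(-2)
Step 3: This finite sum is the Laurent series of f about z = 1.
Step 4: Coefficient of (z - 1)^(-2) = coefficient of (z - 1) in the re-centred numerator = -7

-7


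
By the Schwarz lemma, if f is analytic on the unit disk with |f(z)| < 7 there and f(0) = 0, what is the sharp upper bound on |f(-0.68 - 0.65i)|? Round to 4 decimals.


Step 1: g = f/7 maps D -> D with g(0) = 0, so by the Schwarz lemma |g(z)| <= |z|, i.e. |f(z)| <= 7|z|; this is sharp (f(z) = 7z).
Step 2: |z0|^2 = (-0.68)^2 + (-0.65)^2 = 0.8849
Step 3: |z0| = sqrt(0.8849) = 0.940691
Step 4: Best bound = 7 * |z0| = 7 * 0.940691 = 6.5848

6.5848


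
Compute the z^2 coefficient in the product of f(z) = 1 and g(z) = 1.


Step 1: z^2 term in f*g comes from: (1)*(0) + (0)*(0) + (0)*(1)
Step 2: = 0 + 0 + 0
Step 3: = 0

0


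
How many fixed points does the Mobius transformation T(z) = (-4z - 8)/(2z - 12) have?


Step 1: Fixed points satisfy T(z) = z
Step 2: 2z^2 - 8z + 8 = 0
Step 3: Discriminant = (-8)^2 - 4*2*8 = 0
Step 4: Number of fixed points = 1

1


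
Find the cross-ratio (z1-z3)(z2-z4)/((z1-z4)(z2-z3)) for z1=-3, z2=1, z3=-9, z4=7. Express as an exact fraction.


Step 1: (z1-z3)(z2-z4) = 6 * (-6) = -36
Step 2: (z1-z4)(z2-z3) = (-10) * 10 = -100
Step 3: Cross-ratio = 36/100 = 9/25

9/25


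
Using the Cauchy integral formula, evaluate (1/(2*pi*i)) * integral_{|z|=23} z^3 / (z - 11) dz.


Step 1: f(z) = z^3, a = 11 is inside |z| = 23
Step 2: By Cauchy integral formula: (1/(2pi*i)) * integral = f(a)
Step 3: f(11) = 11^3 = 1331

1331


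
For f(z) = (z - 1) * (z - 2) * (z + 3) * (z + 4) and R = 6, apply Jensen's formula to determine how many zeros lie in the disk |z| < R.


Jensen's formula: (1/2pi)*integral log|f(Re^it)|dt = log|f(0)| + sum_{|a_k|<R} log(R/|a_k|)
Step 1: f(0) = (-1) * (-2) * 3 * 4 = 24
Step 2: log|f(0)| = log|1| + log|2| + log|-3| + log|-4| = 3.1781
Step 3: Zeros inside |z| < 6: 1, 2, -3, -4
Step 4: Jensen sum = log(6/1) + log(6/2) + log(6/3) + log(6/4) = 3.989
Step 5: n(R) = number of terms in the Jensen sum = count of zeros inside |z| < 6 = 4

4


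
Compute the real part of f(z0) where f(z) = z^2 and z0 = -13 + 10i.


Step 1: z0 = -13 + 10i
Step 2: z0^2 = (-13)^2 - 10^2 - 260i
Step 3: real part = 169 - 100 = 69

69


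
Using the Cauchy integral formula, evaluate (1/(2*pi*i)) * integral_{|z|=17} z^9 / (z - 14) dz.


Step 1: f(z) = z^9, a = 14 is inside |z| = 17
Step 2: By Cauchy integral formula: (1/(2pi*i)) * integral = f(a)
Step 3: f(14) = 14^9 = 20661046784

20661046784


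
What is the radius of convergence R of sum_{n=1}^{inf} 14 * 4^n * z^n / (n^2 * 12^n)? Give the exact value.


Step 1: General term a_n = 14 * 4^n / (n^2 * 12^n)
Step 2: By the root test, |a_n|^(1/n) = 14^(1/n) * 4 / (n^(2/n) * 12) -> 4/12 as n -> infinity (since 14^(1/n) -> 1 and n^(2/n) -> 1)
Step 3: R = 1/lim|a_n|^(1/n) = 12/4 = 3

3


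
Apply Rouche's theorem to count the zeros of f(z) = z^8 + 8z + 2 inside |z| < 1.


Step 1: On |z| = 1 the three terms have sizes |z^8| = 1^8 = 1, |8z| = 8*1 = 8, |2| = 2
Step 2: The dominant term is g(z) = 8z; let h(z) = z^8 + 2 so f = g + h
Step 3: On |z| = 1: |g| = 8 and |h| <= 1 + 2 = 3
Step 4: Since 8 > 3, |h| < |g| on |z| = 1, so by Rouche f has the same number of zeros as g inside |z| < 1
Step 5: g(z) = 8z has 1 zero (at the origin, multiplicity 1) inside |z| < 1. Answer = 1

1


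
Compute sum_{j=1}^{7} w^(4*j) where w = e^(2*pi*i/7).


Step 1: The sum sum_{j=1}^{n} w^(k*j) equals n if n | k, else 0.
Step 2: Here n = 7, k = 4
Step 3: Does n divide k? 7 | 4 -> False
Step 4: Sum = 0

0


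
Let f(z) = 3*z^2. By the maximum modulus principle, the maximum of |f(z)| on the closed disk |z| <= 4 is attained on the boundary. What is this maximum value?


Step 1: On |z| = 4, |f(z)| = 3 * |z|^2 = 3 * 4^2
Step 2: By maximum modulus principle, maximum is on boundary.
Step 3: Maximum = 3 * 16 = 48

48


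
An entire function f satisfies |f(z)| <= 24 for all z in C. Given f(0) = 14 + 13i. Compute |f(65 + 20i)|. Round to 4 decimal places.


Step 1: By Liouville's theorem, a bounded entire function is constant.
Step 2: f(z) = f(0) = 14 + 13i for all z.
Step 3: |f(w)| = |14 + 13i| = sqrt(196 + 169)
Step 4: = 19.105

19.105


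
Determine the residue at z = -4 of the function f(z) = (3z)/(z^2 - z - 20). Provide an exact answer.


Step 1: Q(z) = z^2 - z - 20 = (z + 4)(z - 5)
Step 2: Q'(z) = 2z - 1
Step 3: Q'(-4) = -9, P(-4) = -12
Step 4: Res = P(-4)/Q'(-4) = -12/(-9) = 4/3

4/3


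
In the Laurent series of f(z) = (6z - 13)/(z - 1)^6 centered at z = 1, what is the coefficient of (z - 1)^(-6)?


Step 1: Write the numerator in powers of (z - 1): 6z - 13 = 6(z - 1) + (6*1 - 13) = 6(z - 1) - 7
Step 2: Divide by (z - 1)^6: f(z) = -7(z - 1)^(-6) + 6(z - 1)^(-5)
Step 3: This finite sum is the Laurent series of f about z = 1.
Step 4: Coefficient of (z - 1)^(-6) = 6*1 - 13 = -7

-7


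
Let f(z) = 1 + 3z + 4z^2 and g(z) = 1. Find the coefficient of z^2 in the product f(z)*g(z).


Step 1: z^2 term in f*g comes from: (1)*(0) + (3z)*(0) + (4z^2)*(1)
Step 2: = 0 + 0 + 4
Step 3: = 4

4


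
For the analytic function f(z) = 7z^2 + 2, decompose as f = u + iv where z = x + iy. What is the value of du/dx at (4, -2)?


Step 1: f(z) = 7(x+iy)^2 + 2
Step 2: u = 7(x^2 - y^2) + 2
Step 3: u_x = 14x + 0
Step 4: At (4, -2): u_x = 56 + 0 = 56

56


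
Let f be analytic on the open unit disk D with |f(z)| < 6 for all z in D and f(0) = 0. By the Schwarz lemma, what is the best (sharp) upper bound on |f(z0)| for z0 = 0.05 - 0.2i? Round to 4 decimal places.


Step 1: g = f/6 maps D -> D with g(0) = 0, so by the Schwarz lemma |g(z)| <= |z|, i.e. |f(z)| <= 6|z|; this is sharp (f(z) = 6z).
Step 2: |z0|^2 = 0.05^2 + (-0.2)^2 = 0.0425
Step 3: |z0| = sqrt(0.0425) = 0.206155
Step 4: Best bound = 6 * |z0| = 6 * 0.206155 = 1.2369

1.2369


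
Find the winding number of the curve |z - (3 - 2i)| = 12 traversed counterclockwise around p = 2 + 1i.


Step 1: Center c = (3, -2), radius = 12
Step 2: |p - c|^2 = (-1)^2 + 3^2 = 10
Step 3: r^2 = 144
Step 4: |p-c| < r so winding number = 1

1


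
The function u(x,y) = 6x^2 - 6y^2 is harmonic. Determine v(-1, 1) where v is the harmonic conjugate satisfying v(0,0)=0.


Step 1: v_x = -u_y = 12y + 0
Step 2: v_y = u_x = 12x + 0
Step 3: v = 12xy + C
Step 4: v(0,0) = 0 => C = 0
Step 5: v(-1, 1) = -12

-12


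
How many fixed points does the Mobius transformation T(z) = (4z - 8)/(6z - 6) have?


Step 1: Fixed points satisfy T(z) = z
Step 2: 6z^2 - 10z + 8 = 0
Step 3: Discriminant = (-10)^2 - 4*6*8 = -92
Step 4: Number of fixed points = 2

2


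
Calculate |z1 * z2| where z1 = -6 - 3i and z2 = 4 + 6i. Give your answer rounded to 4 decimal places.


Step 1: |z1| = sqrt((-6)^2 + (-3)^2) = sqrt(45)
Step 2: |z2| = sqrt(4^2 + 6^2) = sqrt(52)
Step 3: |z1*z2| = |z1|*|z2| = sqrt(45) * sqrt(52) = sqrt(45 * 52) = sqrt(2340)
Step 4: = 48.3735

48.3735


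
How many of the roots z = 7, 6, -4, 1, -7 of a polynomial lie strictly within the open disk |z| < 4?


Step 1: Check each root:
  z = 7: |7| = 7 >= 4
  z = 6: |6| = 6 >= 4
  z = -4: |-4| = 4 >= 4
  z = 1: |1| = 1 < 4
  z = -7: |-7| = 7 >= 4
Step 2: Count = 1

1


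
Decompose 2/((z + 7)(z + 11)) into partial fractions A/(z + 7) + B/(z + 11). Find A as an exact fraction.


Step 1: Multiply both sides by (z + 7) and set z = -7
Step 2: A = 2 / (-7 + 11)
Step 3: A = 2 / 4
Step 4: A = 1/2

1/2


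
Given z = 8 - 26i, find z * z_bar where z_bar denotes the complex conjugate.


Step 1: conj(z) = 8 + 26i
Step 2: z * conj(z) = 8^2 + (-26)^2
Step 3: = 64 + 676 = 740

740


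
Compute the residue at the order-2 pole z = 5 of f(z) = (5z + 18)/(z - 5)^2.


Step 1: Pole of order 2 at z = 5
Step 2: Res = lim d/dz [(z - 5)^2 * f(z)] as z -> 5
Step 3: (z - 5)^2 * f(z) = 5z + 18
Step 4: d/dz[5z + 18] = 5

5


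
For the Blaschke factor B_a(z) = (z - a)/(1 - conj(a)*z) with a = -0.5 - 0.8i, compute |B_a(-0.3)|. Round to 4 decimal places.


Step 1: Numerator z0 - a = -0.3 - (-0.5 - 0.8i) = 0.2 + 0.8i
Step 2: Denominator 1 - conj(a)*z0 = 1 - (-0.5 + 0.8i)*(-0.3) = 0.85 + 0.24i
Step 3: |z0 - a|^2 = 0.2^2 + 0.8^2 = 0.68; |1 - conj(a)*z0|^2 = 0.85^2 + 0.24^2 = 0.7801
Step 4: |B_a(-0.3)| = sqrt(0.68 / 0.7801) = sqrt(0.871683)
Step 5: = 0.9336

0.9336


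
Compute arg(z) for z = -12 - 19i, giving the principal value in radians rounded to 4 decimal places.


Step 1: z = -12 - 19i
Step 2: arg(z) = atan2(-19, -12)
Step 3: arg(z) = -2.1341

-2.1341


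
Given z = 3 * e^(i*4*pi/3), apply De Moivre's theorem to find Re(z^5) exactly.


Step 1: By De Moivre's theorem, z^5 = 3^5 * e^(i*5*4*pi/3) = 243 * (cos(20*pi/3) + i*sin(20*pi/3))
Step 2: |z|^5 = 3^5 = 243
Step 3: Reduce the angle mod 2*pi: 20*pi/3 - 6*pi = 2*pi/3
Step 4: cos(2*pi/3) = -1/2
Step 5: Re(z^5) = 243 * (-1/2) = -243/2

-243/2


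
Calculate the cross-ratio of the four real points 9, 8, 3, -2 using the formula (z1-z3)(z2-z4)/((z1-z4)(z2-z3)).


Step 1: (z1-z3)(z2-z4) = 6 * 10 = 60
Step 2: (z1-z4)(z2-z3) = 11 * 5 = 55
Step 3: Cross-ratio = 60/55 = 12/11

12/11


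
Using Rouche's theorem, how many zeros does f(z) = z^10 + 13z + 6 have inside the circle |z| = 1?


Step 1: On |z| = 1 the three terms have sizes |z^10| = 1^10 = 1, |13z| = 13*1 = 13, |6| = 6
Step 2: The dominant term is g(z) = 13z; let h(z) = z^10 + 6 so f = g + h
Step 3: On |z| = 1: |g| = 13 and |h| <= 1 + 6 = 7
Step 4: Since 13 > 7, |h| < |g| on |z| = 1, so by Rouche f has the same number of zeros as g inside |z| < 1
Step 5: g(z) = 13z has 1 zero (at the origin, multiplicity 1) inside |z| < 1. Answer = 1

1


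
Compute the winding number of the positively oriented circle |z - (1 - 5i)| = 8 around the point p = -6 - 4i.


Step 1: Center c = (1, -5), radius = 8
Step 2: |p - c|^2 = (-7)^2 + 1^2 = 50
Step 3: r^2 = 64
Step 4: |p-c| < r so winding number = 1

1


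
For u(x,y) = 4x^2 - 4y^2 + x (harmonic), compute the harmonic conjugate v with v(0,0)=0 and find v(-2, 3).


Step 1: v_x = -u_y = 8y + 0
Step 2: v_y = u_x = 8x + 1
Step 3: v = 8xy + y + C
Step 4: v(0,0) = 0 => C = 0
Step 5: v(-2, 3) = -45

-45


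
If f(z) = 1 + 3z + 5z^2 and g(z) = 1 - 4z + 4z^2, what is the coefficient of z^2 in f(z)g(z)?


Step 1: z^2 term in f*g comes from: (1)*(4z^2) + (3z)*(-4z) + (5z^2)*(1)
Step 2: = 4 - 12 + 5
Step 3: = -3

-3


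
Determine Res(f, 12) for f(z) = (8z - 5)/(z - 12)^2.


Step 1: Pole of order 2 at z = 12
Step 2: Res = lim d/dz [(z - 12)^2 * f(z)] as z -> 12
Step 3: (z - 12)^2 * f(z) = 8z - 5
Step 4: d/dz[8z - 5] = 8

8


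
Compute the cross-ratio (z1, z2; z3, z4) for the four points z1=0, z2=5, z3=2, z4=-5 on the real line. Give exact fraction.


Step 1: (z1-z3)(z2-z4) = (-2) * 10 = -20
Step 2: (z1-z4)(z2-z3) = 5 * 3 = 15
Step 3: Cross-ratio = -20/15 = -4/3

-4/3


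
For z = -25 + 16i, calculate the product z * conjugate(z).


Step 1: conj(z) = -25 - 16i
Step 2: z * conj(z) = (-25)^2 + 16^2
Step 3: = 625 + 256 = 881

881


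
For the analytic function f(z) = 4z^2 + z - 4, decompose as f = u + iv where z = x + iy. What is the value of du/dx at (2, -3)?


Step 1: f(z) = 4(x+iy)^2 + (x+iy) - 4
Step 2: u = 4(x^2 - y^2) + x - 4
Step 3: u_x = 8x + 1
Step 4: At (2, -3): u_x = 16 + 1 = 17

17


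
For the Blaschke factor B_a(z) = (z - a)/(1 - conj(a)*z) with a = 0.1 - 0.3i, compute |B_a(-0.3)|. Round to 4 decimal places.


Step 1: Numerator z0 - a = -0.3 - (0.1 - 0.3i) = -0.4 + 0.3i
Step 2: Denominator 1 - conj(a)*z0 = 1 - (0.1 + 0.3i)*(-0.3) = 1.03 + 0.09i
Step 3: |z0 - a|^2 = (-0.4)^2 + 0.3^2 = 0.25; |1 - conj(a)*z0|^2 = 1.03^2 + 0.09^2 = 1.069
Step 4: |B_a(-0.3)| = sqrt(0.25 / 1.069) = sqrt(0.233863)
Step 5: = 0.4836

0.4836


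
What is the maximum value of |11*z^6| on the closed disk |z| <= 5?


Step 1: On |z| = 5, |f(z)| = 11 * |z|^6 = 11 * 5^6
Step 2: By maximum modulus principle, maximum is on boundary.
Step 3: Maximum = 11 * 15625 = 171875

171875


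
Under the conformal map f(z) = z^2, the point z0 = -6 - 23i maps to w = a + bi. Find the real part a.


Step 1: z0 = -6 - 23i
Step 2: z0^2 = (-6)^2 - (-23)^2 + 276i
Step 3: real part = 36 - 529 = -493

-493


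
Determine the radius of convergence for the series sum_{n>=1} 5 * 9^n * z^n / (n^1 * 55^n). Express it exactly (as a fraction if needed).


Step 1: General term a_n = 5 * 9^n / (n^1 * 55^n)
Step 2: By the root test, |a_n|^(1/n) = 5^(1/n) * 9 / (n^(1/n) * 55) -> 9/55 as n -> infinity (since 5^(1/n) -> 1 and n^(1/n) -> 1)
Step 3: R = 1/lim|a_n|^(1/n) = 55/9

55/9


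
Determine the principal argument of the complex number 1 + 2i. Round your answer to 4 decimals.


Step 1: z = 1 + 2i
Step 2: arg(z) = atan2(2, 1)
Step 3: arg(z) = 1.1071

1.1071


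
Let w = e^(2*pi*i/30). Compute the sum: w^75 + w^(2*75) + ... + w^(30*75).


Step 1: The sum sum_{j=1}^{n} w^(k*j) equals n if n | k, else 0.
Step 2: Here n = 30, k = 75
Step 3: Does n divide k? 30 | 75 -> False
Step 4: Sum = 0

0


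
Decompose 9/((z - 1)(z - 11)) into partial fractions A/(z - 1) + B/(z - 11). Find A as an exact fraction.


Step 1: Multiply both sides by (z - 1) and set z = 1
Step 2: A = 9 / (1 - 11)
Step 3: A = 9 / (-10)
Step 4: A = -9/10

-9/10


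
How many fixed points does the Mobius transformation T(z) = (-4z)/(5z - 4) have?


Step 1: Fixed points satisfy T(z) = z
Step 2: 5z^2 = 0
Step 3: Discriminant = 0^2 - 4*5*0 = 0
Step 4: Number of fixed points = 1

1


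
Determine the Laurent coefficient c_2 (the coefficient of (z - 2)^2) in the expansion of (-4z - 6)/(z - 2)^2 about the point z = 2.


Step 1: Write the numerator in powers of (z - 2): -4z - 6 = -4(z - 2) + (-4*2 - 6) = -4(z - 2) - 14
Step 2: Divide by (z - 2)^2: f(z) = -14(z - 2)^(-2) - 4(z - 2)^(-1)
Step 3: This finite sum is the Laurent series of f about z = 2.
Step 4: Only the powers -2 and -1 appear, so the coefficient of (z - 2)^2 = 0

0


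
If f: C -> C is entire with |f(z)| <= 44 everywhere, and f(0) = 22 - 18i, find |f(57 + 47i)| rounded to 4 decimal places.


Step 1: By Liouville's theorem, a bounded entire function is constant.
Step 2: f(z) = f(0) = 22 - 18i for all z.
Step 3: |f(w)| = |22 - 18i| = sqrt(484 + 324)
Step 4: = 28.4253

28.4253


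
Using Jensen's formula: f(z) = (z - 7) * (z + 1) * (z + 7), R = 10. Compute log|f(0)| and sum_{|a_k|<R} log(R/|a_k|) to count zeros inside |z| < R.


Jensen's formula: (1/2pi)*integral log|f(Re^it)|dt = log|f(0)| + sum_{|a_k|<R} log(R/|a_k|)
Step 1: f(0) = (-7) * 1 * 7 = -49
Step 2: log|f(0)| = log|7| + log|-1| + log|-7| = 3.8918
Step 3: Zeros inside |z| < 10: 7, -1, -7
Step 4: Jensen sum = log(10/7) + log(10/1) + log(10/7) = 3.0159
Step 5: n(R) = number of terms in the Jensen sum = count of zeros inside |z| < 10 = 3

3


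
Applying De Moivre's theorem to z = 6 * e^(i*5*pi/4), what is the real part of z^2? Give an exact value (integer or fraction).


Step 1: By De Moivre's theorem, z^2 = 6^2 * e^(i*2*5*pi/4) = 36 * (cos(5*pi/2) + i*sin(5*pi/2))
Step 2: |z|^2 = 6^2 = 36
Step 3: Reduce the angle mod 2*pi: 5*pi/2 - 2*pi = pi/2
Step 4: cos(pi/2) = 0
Step 5: Re(z^2) = 36 * 0 = 0

0


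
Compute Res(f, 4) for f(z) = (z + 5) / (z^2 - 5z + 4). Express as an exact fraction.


Step 1: Q(z) = z^2 - 5z + 4 = (z - 4)(z - 1)
Step 2: Q'(z) = 2z - 5
Step 3: Q'(4) = 3, P(4) = 9
Step 4: Res = P(4)/Q'(4) = 9/3 = 3

3


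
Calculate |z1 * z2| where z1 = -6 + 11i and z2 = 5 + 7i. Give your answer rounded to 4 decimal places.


Step 1: |z1| = sqrt((-6)^2 + 11^2) = sqrt(157)
Step 2: |z2| = sqrt(5^2 + 7^2) = sqrt(74)
Step 3: |z1*z2| = |z1|*|z2| = sqrt(157) * sqrt(74) = sqrt(157 * 74) = sqrt(11618)
Step 4: = 107.7868

107.7868


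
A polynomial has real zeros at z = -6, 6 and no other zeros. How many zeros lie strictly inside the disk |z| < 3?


Step 1: Check each root:
  z = -6: |-6| = 6 >= 3
  z = 6: |6| = 6 >= 3
Step 2: Count = 0

0


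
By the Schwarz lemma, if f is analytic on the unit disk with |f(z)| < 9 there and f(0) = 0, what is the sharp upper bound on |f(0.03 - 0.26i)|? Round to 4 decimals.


Step 1: g = f/9 maps D -> D with g(0) = 0, so by the Schwarz lemma |g(z)| <= |z|, i.e. |f(z)| <= 9|z|; this is sharp (f(z) = 9z).
Step 2: |z0|^2 = 0.03^2 + (-0.26)^2 = 0.0685
Step 3: |z0| = sqrt(0.0685) = 0.261725
Step 4: Best bound = 9 * |z0| = 9 * 0.261725 = 2.3555

2.3555


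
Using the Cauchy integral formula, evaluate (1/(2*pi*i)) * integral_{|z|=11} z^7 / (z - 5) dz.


Step 1: f(z) = z^7, a = 5 is inside |z| = 11
Step 2: By Cauchy integral formula: (1/(2pi*i)) * integral = f(a)
Step 3: f(5) = 5^7 = 78125

78125


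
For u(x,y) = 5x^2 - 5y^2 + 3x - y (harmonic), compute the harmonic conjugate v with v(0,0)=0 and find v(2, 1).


Step 1: v_x = -u_y = 10y + 1
Step 2: v_y = u_x = 10x + 3
Step 3: v = 10xy + x + 3y + C
Step 4: v(0,0) = 0 => C = 0
Step 5: v(2, 1) = 25

25


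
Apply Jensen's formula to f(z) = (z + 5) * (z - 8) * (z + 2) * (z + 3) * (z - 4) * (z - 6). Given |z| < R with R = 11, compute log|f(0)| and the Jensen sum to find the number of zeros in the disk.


Jensen's formula: (1/2pi)*integral log|f(Re^it)|dt = log|f(0)| + sum_{|a_k|<R} log(R/|a_k|)
Step 1: f(0) = 5 * (-8) * 2 * 3 * (-4) * (-6) = -5760
Step 2: log|f(0)| = log|-5| + log|8| + log|-2| + log|-3| + log|4| + log|6| = 8.6587
Step 3: Zeros inside |z| < 11: -5, 8, -2, -3, 4, 6
Step 4: Jensen sum = log(11/5) + log(11/8) + log(11/2) + log(11/3) + log(11/4) + log(11/6) = 5.7287
Step 5: n(R) = number of terms in the Jensen sum = count of zeros inside |z| < 11 = 6

6


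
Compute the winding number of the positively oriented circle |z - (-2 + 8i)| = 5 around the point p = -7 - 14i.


Step 1: Center c = (-2, 8), radius = 5
Step 2: |p - c|^2 = (-5)^2 + (-22)^2 = 509
Step 3: r^2 = 25
Step 4: |p-c| > r so winding number = 0

0


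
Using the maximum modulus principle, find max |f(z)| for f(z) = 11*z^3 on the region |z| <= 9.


Step 1: On |z| = 9, |f(z)| = 11 * |z|^3 = 11 * 9^3
Step 2: By maximum modulus principle, maximum is on boundary.
Step 3: Maximum = 11 * 729 = 8019

8019


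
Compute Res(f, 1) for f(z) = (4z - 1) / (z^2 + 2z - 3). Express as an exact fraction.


Step 1: Q(z) = z^2 + 2z - 3 = (z - 1)(z + 3)
Step 2: Q'(z) = 2z + 2
Step 3: Q'(1) = 4, P(1) = 3
Step 4: Res = P(1)/Q'(1) = 3/4 = 3/4

3/4


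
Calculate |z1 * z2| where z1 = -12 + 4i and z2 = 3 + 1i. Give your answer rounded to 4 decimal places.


Step 1: |z1| = sqrt((-12)^2 + 4^2) = sqrt(160)
Step 2: |z2| = sqrt(3^2 + 1^2) = sqrt(10)
Step 3: |z1*z2| = |z1|*|z2| = sqrt(160) * sqrt(10) = sqrt(160 * 10) = sqrt(1600)
Step 4: = 40.0

40.0


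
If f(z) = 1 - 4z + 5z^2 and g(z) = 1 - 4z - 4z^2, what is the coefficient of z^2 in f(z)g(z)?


Step 1: z^2 term in f*g comes from: (1)*(-4z^2) + (-4z)*(-4z) + (5z^2)*(1)
Step 2: = -4 + 16 + 5
Step 3: = 17

17


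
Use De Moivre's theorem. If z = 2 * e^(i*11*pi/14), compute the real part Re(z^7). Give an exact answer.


Step 1: By De Moivre's theorem, z^7 = 2^7 * e^(i*7*11*pi/14) = 128 * (cos(11*pi/2) + i*sin(11*pi/2))
Step 2: |z|^7 = 2^7 = 128
Step 3: Reduce the angle mod 2*pi: 11*pi/2 - 4*pi = 3*pi/2
Step 4: cos(3*pi/2) = 0
Step 5: Re(z^7) = 128 * 0 = 0

0


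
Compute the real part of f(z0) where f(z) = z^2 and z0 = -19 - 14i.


Step 1: z0 = -19 - 14i
Step 2: z0^2 = (-19)^2 - (-14)^2 + 532i
Step 3: real part = 361 - 196 = 165

165


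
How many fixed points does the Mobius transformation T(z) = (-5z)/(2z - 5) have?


Step 1: Fixed points satisfy T(z) = z
Step 2: 2z^2 = 0
Step 3: Discriminant = 0^2 - 4*2*0 = 0
Step 4: Number of fixed points = 1

1


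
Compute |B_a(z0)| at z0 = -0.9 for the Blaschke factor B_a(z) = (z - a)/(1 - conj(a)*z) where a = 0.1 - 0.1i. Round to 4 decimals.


Step 1: Numerator z0 - a = -0.9 - (0.1 - 0.1i) = -1 + 0.1i
Step 2: Denominator 1 - conj(a)*z0 = 1 - (0.1 + 0.1i)*(-0.9) = 1.09 + 0.09i
Step 3: |z0 - a|^2 = (-1)^2 + 0.1^2 = 1.01; |1 - conj(a)*z0|^2 = 1.09^2 + 0.09^2 = 1.1962
Step 4: |B_a(-0.9)| = sqrt(1.01 / 1.1962) = sqrt(0.84434)
Step 5: = 0.9189

0.9189


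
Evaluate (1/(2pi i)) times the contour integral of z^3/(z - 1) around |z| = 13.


Step 1: f(z) = z^3, a = 1 is inside |z| = 13
Step 2: By Cauchy integral formula: (1/(2pi*i)) * integral = f(a)
Step 3: f(1) = 1^3 = 1

1


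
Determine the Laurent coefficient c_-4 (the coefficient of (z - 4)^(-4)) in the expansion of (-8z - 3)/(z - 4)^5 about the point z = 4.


Step 1: Write the numerator in powers of (z - 4): -8z - 3 = -8(z - 4) + (-8*4 - 3) = -8(z - 4) - 35
Step 2: Divide by (z - 4)^5: f(z) = -35(z - 4)^(-5) - 8(z - 4)^(-4)
Step 3: This finite sum is the Laurent series of f about z = 4.
Step 4: Coefficient of (z - 4)^(-4) = coefficient of (z - 4) in the re-centred numerator = -8

-8


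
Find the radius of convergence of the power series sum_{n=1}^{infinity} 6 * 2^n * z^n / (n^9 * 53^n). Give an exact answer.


Step 1: General term a_n = 6 * 2^n / (n^9 * 53^n)
Step 2: By the root test, |a_n|^(1/n) = 6^(1/n) * 2 / (n^(9/n) * 53) -> 2/53 as n -> infinity (since 6^(1/n) -> 1 and n^(9/n) -> 1)
Step 3: R = 1/lim|a_n|^(1/n) = 53/2

53/2


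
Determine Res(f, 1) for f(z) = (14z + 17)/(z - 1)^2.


Step 1: Pole of order 2 at z = 1
Step 2: Res = lim d/dz [(z - 1)^2 * f(z)] as z -> 1
Step 3: (z - 1)^2 * f(z) = 14z + 17
Step 4: d/dz[14z + 17] = 14

14


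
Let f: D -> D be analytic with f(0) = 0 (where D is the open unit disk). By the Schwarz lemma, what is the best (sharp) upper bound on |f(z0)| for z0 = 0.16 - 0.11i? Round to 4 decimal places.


Step 1: Schwarz lemma: if f: D -> D is analytic with f(0) = 0, then |f(z)| <= |z| for all z in D, and this is sharp (f(z) = z).
Step 2: |z0|^2 = 0.16^2 + (-0.11)^2 = 0.0377
Step 3: |z0| = sqrt(0.0377) = 0.194165
Step 4: Best bound = |z0| = 0.1942

0.1942


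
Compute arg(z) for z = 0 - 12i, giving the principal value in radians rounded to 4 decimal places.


Step 1: z = 0 - 12i
Step 2: arg(z) = atan2(-12, 0)
Step 3: arg(z) = -1.5708

-1.5708


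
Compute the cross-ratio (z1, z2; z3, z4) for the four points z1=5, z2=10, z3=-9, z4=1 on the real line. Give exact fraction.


Step 1: (z1-z3)(z2-z4) = 14 * 9 = 126
Step 2: (z1-z4)(z2-z3) = 4 * 19 = 76
Step 3: Cross-ratio = 126/76 = 63/38

63/38


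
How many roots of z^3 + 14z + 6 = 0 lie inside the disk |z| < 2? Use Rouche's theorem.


Step 1: On |z| = 2 the three terms have sizes |z^3| = 2^3 = 8, |14z| = 14*2 = 28, |6| = 6
Step 2: The dominant term is g(z) = 14z; let h(z) = z^3 + 6 so f = g + h
Step 3: On |z| = 2: |g| = 28 and |h| <= 8 + 6 = 14
Step 4: Since 28 > 14, |h| < |g| on |z| = 2, so by Rouche f has the same number of zeros as g inside |z| < 2
Step 5: g(z) = 14z has 1 zero (at the origin, multiplicity 1) inside |z| < 2. Answer = 1

1


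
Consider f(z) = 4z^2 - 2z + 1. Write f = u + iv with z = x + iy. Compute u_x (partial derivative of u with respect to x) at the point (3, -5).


Step 1: f(z) = 4(x+iy)^2 - 2(x+iy) + 1
Step 2: u = 4(x^2 - y^2) - 2x + 1
Step 3: u_x = 8x - 2
Step 4: At (3, -5): u_x = 24 - 2 = 22

22


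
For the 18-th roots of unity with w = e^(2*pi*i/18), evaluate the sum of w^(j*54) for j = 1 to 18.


Step 1: The sum sum_{j=1}^{n} w^(k*j) equals n if n | k, else 0.
Step 2: Here n = 18, k = 54
Step 3: Does n divide k? 18 | 54 -> True
Step 4: Sum = 18

18


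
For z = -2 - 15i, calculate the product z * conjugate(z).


Step 1: conj(z) = -2 + 15i
Step 2: z * conj(z) = (-2)^2 + (-15)^2
Step 3: = 4 + 225 = 229

229


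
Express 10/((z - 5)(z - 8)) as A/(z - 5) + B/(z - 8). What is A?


Step 1: Multiply both sides by (z - 5) and set z = 5
Step 2: A = 10 / (5 - 8)
Step 3: A = 10 / (-3)
Step 4: A = -10/3

-10/3


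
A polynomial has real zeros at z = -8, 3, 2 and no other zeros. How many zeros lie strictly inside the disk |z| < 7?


Step 1: Check each root:
  z = -8: |-8| = 8 >= 7
  z = 3: |3| = 3 < 7
  z = 2: |2| = 2 < 7
Step 2: Count = 2

2


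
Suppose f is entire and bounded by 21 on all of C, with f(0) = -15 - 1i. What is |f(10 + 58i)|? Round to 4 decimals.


Step 1: By Liouville's theorem, a bounded entire function is constant.
Step 2: f(z) = f(0) = -15 - 1i for all z.
Step 3: |f(w)| = |-15 - 1i| = sqrt(225 + 1)
Step 4: = 15.0333

15.0333


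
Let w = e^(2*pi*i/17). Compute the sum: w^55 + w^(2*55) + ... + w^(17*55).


Step 1: The sum sum_{j=1}^{n} w^(k*j) equals n if n | k, else 0.
Step 2: Here n = 17, k = 55
Step 3: Does n divide k? 17 | 55 -> False
Step 4: Sum = 0

0


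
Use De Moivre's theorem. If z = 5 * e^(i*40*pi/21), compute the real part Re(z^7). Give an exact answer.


Step 1: By De Moivre's theorem, z^7 = 5^7 * e^(i*7*40*pi/21) = 78125 * (cos(40*pi/3) + i*sin(40*pi/3))
Step 2: |z|^7 = 5^7 = 78125
Step 3: Reduce the angle mod 2*pi: 40*pi/3 - 12*pi = 4*pi/3
Step 4: cos(4*pi/3) = -1/2
Step 5: Re(z^7) = 78125 * (-1/2) = -78125/2

-78125/2


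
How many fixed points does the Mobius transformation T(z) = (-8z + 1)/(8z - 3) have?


Step 1: Fixed points satisfy T(z) = z
Step 2: 8z^2 + 5z - 1 = 0
Step 3: Discriminant = 5^2 - 4*8*(-1) = 57
Step 4: Number of fixed points = 2

2


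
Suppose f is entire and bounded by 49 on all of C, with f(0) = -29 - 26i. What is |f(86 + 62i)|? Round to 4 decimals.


Step 1: By Liouville's theorem, a bounded entire function is constant.
Step 2: f(z) = f(0) = -29 - 26i for all z.
Step 3: |f(w)| = |-29 - 26i| = sqrt(841 + 676)
Step 4: = 38.9487

38.9487


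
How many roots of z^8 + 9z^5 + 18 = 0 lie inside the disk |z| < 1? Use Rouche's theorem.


Step 1: On |z| = 1 the three terms have sizes |z^8| = 1^8 = 1, |9z^5| = 9*1^5 = 9, |18| = 18
Step 2: The dominant term is g(z) = 18; let h(z) = z^8 + 9z^5 so f = g + h
Step 3: On |z| = 1: |g| = 18 and |h| <= 1 + 9 = 10
Step 4: Since 18 > 10, |h| < |g| on |z| = 1, so by Rouche f has the same number of zeros as g inside |z| < 1
Step 5: g(z) = 18 is a nonzero constant with no zeros inside |z| < 1. Answer = 0

0


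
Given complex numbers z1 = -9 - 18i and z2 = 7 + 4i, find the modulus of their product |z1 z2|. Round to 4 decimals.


Step 1: |z1| = sqrt((-9)^2 + (-18)^2) = sqrt(405)
Step 2: |z2| = sqrt(7^2 + 4^2) = sqrt(65)
Step 3: |z1*z2| = |z1|*|z2| = sqrt(405) * sqrt(65) = sqrt(405 * 65) = sqrt(26325)
Step 4: = 162.2498

162.2498


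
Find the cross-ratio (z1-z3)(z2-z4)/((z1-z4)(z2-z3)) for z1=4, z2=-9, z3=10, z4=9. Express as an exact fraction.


Step 1: (z1-z3)(z2-z4) = (-6) * (-18) = 108
Step 2: (z1-z4)(z2-z3) = (-5) * (-19) = 95
Step 3: Cross-ratio = 108/95 = 108/95

108/95


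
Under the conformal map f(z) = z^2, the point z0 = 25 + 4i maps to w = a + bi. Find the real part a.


Step 1: z0 = 25 + 4i
Step 2: z0^2 = 25^2 - 4^2 + 200i
Step 3: real part = 625 - 16 = 609

609


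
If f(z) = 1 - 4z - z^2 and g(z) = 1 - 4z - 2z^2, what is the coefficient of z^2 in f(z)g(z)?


Step 1: z^2 term in f*g comes from: (1)*(-2z^2) + (-4z)*(-4z) + (-z^2)*(1)
Step 2: = -2 + 16 - 1
Step 3: = 13

13


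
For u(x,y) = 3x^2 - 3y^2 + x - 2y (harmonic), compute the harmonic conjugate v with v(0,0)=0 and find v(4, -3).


Step 1: v_x = -u_y = 6y + 2
Step 2: v_y = u_x = 6x + 1
Step 3: v = 6xy + 2x + y + C
Step 4: v(0,0) = 0 => C = 0
Step 5: v(4, -3) = -67

-67


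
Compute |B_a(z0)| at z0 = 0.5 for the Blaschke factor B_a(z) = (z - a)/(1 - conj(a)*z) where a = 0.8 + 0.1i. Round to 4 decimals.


Step 1: Numerator z0 - a = 0.5 - (0.8 + 0.1i) = -0.3 - 0.1i
Step 2: Denominator 1 - conj(a)*z0 = 1 - (0.8 - 0.1i)*0.5 = 0.6 + 0.05i
Step 3: |z0 - a|^2 = (-0.3)^2 + (-0.1)^2 = 0.1; |1 - conj(a)*z0|^2 = 0.6^2 + 0.05^2 = 0.3625
Step 4: |B_a(0.5)| = sqrt(0.1 / 0.3625) = sqrt(0.275862)
Step 5: = 0.5252

0.5252


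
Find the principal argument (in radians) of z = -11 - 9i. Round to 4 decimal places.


Step 1: z = -11 - 9i
Step 2: arg(z) = atan2(-9, -11)
Step 3: arg(z) = -2.4559

-2.4559


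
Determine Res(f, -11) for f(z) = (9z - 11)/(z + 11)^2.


Step 1: Pole of order 2 at z = -11
Step 2: Res = lim d/dz [(z + 11)^2 * f(z)] as z -> -11
Step 3: (z + 11)^2 * f(z) = 9z - 11
Step 4: d/dz[9z - 11] = 9

9


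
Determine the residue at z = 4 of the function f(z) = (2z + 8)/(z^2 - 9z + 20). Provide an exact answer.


Step 1: Q(z) = z^2 - 9z + 20 = (z - 4)(z - 5)
Step 2: Q'(z) = 2z - 9
Step 3: Q'(4) = -1, P(4) = 16
Step 4: Res = P(4)/Q'(4) = 16/(-1) = -16

-16


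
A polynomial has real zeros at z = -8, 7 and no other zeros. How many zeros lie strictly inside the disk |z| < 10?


Step 1: Check each root:
  z = -8: |-8| = 8 < 10
  z = 7: |7| = 7 < 10
Step 2: Count = 2

2


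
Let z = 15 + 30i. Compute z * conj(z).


Step 1: conj(z) = 15 - 30i
Step 2: z * conj(z) = 15^2 + 30^2
Step 3: = 225 + 900 = 1125

1125


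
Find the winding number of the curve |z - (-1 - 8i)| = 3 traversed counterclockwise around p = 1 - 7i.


Step 1: Center c = (-1, -8), radius = 3
Step 2: |p - c|^2 = 2^2 + 1^2 = 5
Step 3: r^2 = 9
Step 4: |p-c| < r so winding number = 1

1


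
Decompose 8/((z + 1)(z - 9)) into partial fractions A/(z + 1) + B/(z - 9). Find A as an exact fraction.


Step 1: Multiply both sides by (z + 1) and set z = -1
Step 2: A = 8 / (-1 - 9)
Step 3: A = 8 / (-10)
Step 4: A = -4/5

-4/5


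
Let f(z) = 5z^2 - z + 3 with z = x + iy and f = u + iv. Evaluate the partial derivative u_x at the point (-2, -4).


Step 1: f(z) = 5(x+iy)^2 - (x+iy) + 3
Step 2: u = 5(x^2 - y^2) - x + 3
Step 3: u_x = 10x - 1
Step 4: At (-2, -4): u_x = -20 - 1 = -21

-21


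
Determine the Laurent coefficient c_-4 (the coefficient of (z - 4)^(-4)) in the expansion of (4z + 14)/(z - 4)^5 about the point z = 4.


Step 1: Write the numerator in powers of (z - 4): 4z + 14 = 4(z - 4) + (4*4 + 14) = 4(z - 4) + 30
Step 2: Divide by (z - 4)^5: f(z) = 30(z - 4)^(-5) + 4(z - 4)^(-4)
Step 3: This finite sum is the Laurent series of f about z = 4.
Step 4: Coefficient of (z - 4)^(-4) = coefficient of (z - 4) in the re-centred numerator = 4

4


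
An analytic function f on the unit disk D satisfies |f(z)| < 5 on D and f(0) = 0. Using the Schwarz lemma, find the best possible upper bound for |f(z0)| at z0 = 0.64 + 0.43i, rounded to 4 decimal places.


Step 1: g = f/5 maps D -> D with g(0) = 0, so by the Schwarz lemma |g(z)| <= |z|, i.e. |f(z)| <= 5|z|; this is sharp (f(z) = 5z).
Step 2: |z0|^2 = 0.64^2 + 0.43^2 = 0.5945
Step 3: |z0| = sqrt(0.5945) = 0.771038
Step 4: Best bound = 5 * |z0| = 5 * 0.771038 = 3.8552

3.8552


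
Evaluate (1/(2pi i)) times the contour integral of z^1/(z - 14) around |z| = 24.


Step 1: f(z) = z^1, a = 14 is inside |z| = 24
Step 2: By Cauchy integral formula: (1/(2pi*i)) * integral = f(a)
Step 3: f(14) = 14^1 = 14

14


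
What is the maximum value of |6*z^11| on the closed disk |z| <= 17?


Step 1: On |z| = 17, |f(z)| = 6 * |z|^11 = 6 * 17^11
Step 2: By maximum modulus principle, maximum is on boundary.
Step 3: Maximum = 6 * 34271896307633 = 205631377845798

205631377845798


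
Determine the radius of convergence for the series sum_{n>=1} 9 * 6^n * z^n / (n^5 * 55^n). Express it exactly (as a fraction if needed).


Step 1: General term a_n = 9 * 6^n / (n^5 * 55^n)
Step 2: By the root test, |a_n|^(1/n) = 9^(1/n) * 6 / (n^(5/n) * 55) -> 6/55 as n -> infinity (since 9^(1/n) -> 1 and n^(5/n) -> 1)
Step 3: R = 1/lim|a_n|^(1/n) = 55/6

55/6


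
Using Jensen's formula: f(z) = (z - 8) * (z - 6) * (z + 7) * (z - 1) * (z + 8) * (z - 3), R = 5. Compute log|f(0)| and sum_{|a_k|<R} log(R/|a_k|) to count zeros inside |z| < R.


Jensen's formula: (1/2pi)*integral log|f(Re^it)|dt = log|f(0)| + sum_{|a_k|<R} log(R/|a_k|)
Step 1: f(0) = (-8) * (-6) * 7 * (-1) * 8 * (-3) = 8064
Step 2: log|f(0)| = log|8| + log|6| + log|-7| + log|1| + log|-8| + log|3| = 8.9952
Step 3: Zeros inside |z| < 5: 1, 3
Step 4: Jensen sum = log(5/1) + log(5/3) = 2.1203
Step 5: n(R) = number of terms in the Jensen sum = count of zeros inside |z| < 5 = 2

2
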